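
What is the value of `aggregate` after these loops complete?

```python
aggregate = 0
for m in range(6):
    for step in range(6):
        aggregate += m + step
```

Sum of all m+step for m,step in 6x6
`aggregate` takes the values: 0 → 1 → 3 → 6 → 10 → 15 → 16 → 18 → 21 → 25 → 30 → 36 → 38 → 41 → 45 → 50 → 56 → 63 → 66 → 70 → 75 → 81 → 88 → 96 → 100 → 105 → 111 → 118 → 126 → 135 → 140 → 146 → 153 → 161 → 170 → 180

Answer: 180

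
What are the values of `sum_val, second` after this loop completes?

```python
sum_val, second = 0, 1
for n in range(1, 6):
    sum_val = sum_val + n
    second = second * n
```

Sum and factorial of 1 to 5
`sum_val, second` takes the values: (0, 1) → (1, 1) → (3, 1) → (3, 2) → (6, 2) → (6, 6) → (10, 6) → (10, 24) → (15, 24) → (15, 120)

Answer: 15, 120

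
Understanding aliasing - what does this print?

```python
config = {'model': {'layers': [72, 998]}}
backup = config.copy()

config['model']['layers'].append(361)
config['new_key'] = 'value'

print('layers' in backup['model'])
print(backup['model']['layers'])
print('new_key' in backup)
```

Key concept: shallow copy gotcha with nested dict.
Step by step:
`config = {'model': {'layers': [72, 998]}}` → config = {'model': {'layers': [72, 998]}}
`backup = config.copy()` → backup = {'model': {'layers': [72, 998]}}
`config['model']['layers'].append(361)` → config = {'model': {'layers': [72, 998, 361]}}; backup = {'model': {'layers': [72, 998, 361]}}
`config['new_key'] = 'value'` → config = {'model': {'layers': [72, 998, 361]}, 'new_key': 'value'}
`print('layers' in backup['model'])` → prints True
`print(backup['model']['layers'])` → prints [72, 998, 361]
`print('new_key' in backup)` → prints False

Answer:
True
[72, 998, 361]
False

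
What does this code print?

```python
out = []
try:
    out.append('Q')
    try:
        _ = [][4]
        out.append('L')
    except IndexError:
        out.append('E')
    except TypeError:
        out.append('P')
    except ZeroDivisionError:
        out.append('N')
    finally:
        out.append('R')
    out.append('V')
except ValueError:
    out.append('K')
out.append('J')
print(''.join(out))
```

Execution trace: 'Q' (try body) → 'E' (inner except IndexError) → 'R' (inner finally) → 'V' (try body, no exception) → 'J' (after the try/except). Output: QERVJ

Answer: QERVJ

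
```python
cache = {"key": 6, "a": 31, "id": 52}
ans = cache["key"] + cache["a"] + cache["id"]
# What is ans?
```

Trace:
`cache = {"key": 6, "a": 31, "id": 52}` → cache = {'key': 6, 'a': 31, 'id': 52}
`ans = cache["key"] + cache["a"] + cache["id"]` → ans = 89
So ans = 89

Answer: 89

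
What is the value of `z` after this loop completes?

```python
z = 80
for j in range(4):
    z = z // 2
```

Halve 4 times: 80 // 2^4 = 5
`z` takes the values: 80 → 40 → 20 → 10 → 5

Answer: 5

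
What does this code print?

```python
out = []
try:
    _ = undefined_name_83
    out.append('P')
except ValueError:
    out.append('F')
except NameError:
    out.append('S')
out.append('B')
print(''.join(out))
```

Execution trace: 'S' (except NameError) → 'B' (after the try/except). Output: SB

Answer: SB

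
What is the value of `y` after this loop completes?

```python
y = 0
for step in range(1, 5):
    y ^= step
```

XOR of 1 to 4
`y` takes the values: 0 → 1 → 3 → 0 → 4

Answer: 4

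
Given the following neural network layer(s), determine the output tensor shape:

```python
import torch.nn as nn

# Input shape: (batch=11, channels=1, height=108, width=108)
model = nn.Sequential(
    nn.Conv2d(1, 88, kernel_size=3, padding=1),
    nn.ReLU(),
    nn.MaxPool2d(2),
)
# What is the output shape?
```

Input: (11, 1, 108, 108) -> after Conv2d: (11, 88, 108, 108) -> after ReLU: (11, 88, 108, 108) -> Output: (11, 88, 54, 54)

Answer: (11, 88, 54, 54)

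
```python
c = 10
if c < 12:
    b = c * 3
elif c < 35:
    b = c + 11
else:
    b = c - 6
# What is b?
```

Trace:
`c = 10` → c = 10
`if c < 12: ...` → c < 12 is True → b = 30
So b = 30

Answer: 30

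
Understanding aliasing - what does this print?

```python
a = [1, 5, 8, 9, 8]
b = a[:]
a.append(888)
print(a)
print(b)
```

Key concept: slice [:] creates copy.
Step by step:
`a = [1, 5, 8, 9, 8]` → a = [1, 5, 8, 9, 8]
`b = a[:]` → b = [1, 5, 8, 9, 8]
`a.append(888)` → a = [1, 5, 8, 9, 8, 888]
`print(a)` → prints [1, 5, 8, 9, 8, 888]
`print(b)` → prints [1, 5, 8, 9, 8]

Answer:
[1, 5, 8, 9, 8, 888]
[1, 5, 8, 9, 8]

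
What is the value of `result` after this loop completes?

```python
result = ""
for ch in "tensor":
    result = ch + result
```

Reverse 'tensor'
`result` takes the values: "" → "t" → "et" → "net" → "snet" → "osnet" → "rosnet"

Answer: "rosnet"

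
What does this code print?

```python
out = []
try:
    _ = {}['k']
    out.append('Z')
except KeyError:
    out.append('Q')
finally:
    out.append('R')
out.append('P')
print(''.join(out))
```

Execution trace: 'Q' (except KeyError) → 'R' (finally) → 'P' (after the try/except). Output: QRP

Answer: QRP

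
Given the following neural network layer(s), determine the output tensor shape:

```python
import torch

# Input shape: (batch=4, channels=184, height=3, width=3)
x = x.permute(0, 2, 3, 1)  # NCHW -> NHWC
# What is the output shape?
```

Input: (4, 184, 3, 3) -> Output: (4, 3, 3, 184)

Answer: (4, 3, 3, 184)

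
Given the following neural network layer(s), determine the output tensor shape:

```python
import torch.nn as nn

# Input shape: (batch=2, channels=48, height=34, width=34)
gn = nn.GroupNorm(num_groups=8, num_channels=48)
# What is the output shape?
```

Input: (2, 48, 34, 34) -> Output: (2, 48, 34, 34)

Answer: (2, 48, 34, 34)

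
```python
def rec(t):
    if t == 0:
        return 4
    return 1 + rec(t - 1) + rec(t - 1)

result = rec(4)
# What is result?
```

rec(t) = 1 + 2·rec(t-1), rec(0)=4. Closed form: (4+1)·2^4 - 1 = 79.

Answer: 79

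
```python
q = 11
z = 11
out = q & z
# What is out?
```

Trace:
`q = 11` → q = 11
`z = 11` → z = 11
`out = q & z` → out = 11
So out = 11

Answer: 11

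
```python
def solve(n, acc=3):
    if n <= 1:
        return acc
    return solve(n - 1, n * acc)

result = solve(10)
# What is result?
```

Accumulator trace (n, acc): (10, 3) -> (9, 30) -> (8, 270) -> (7, 2160) -> (6, 15120) -> (5, 90720) -> (4, 453600) -> (3, 1814400) -> (2, 5443200) -> (1, 10886400) -> return 10886400

Answer: 10886400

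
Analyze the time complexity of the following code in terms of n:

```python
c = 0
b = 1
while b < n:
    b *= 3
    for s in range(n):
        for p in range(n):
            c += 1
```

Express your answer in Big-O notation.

Each loop level contributes: log n × n × n. Multiplying the contributions gives O(n^2 log n).

Answer: O(n^2 log n)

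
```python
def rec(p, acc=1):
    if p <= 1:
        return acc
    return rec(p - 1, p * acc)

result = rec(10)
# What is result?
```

Accumulator trace (n, acc): (10, 1) -> (9, 10) -> (8, 90) -> (7, 720) -> (6, 5040) -> (5, 30240) -> (4, 151200) -> (3, 604800) -> (2, 1814400) -> (1, 3628800) -> return 3628800

Answer: 3628800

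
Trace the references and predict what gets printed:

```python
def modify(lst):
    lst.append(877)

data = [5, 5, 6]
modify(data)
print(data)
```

Key concept: function modifies passed list.
Step by step:
`data = [5, 5, 6]` → data = [5, 5, 6]
`modify(data)` → data = [5, 5, 6, 877]
`print(data)` → prints [5, 5, 6, 877]

Answer: [5, 5, 6, 877]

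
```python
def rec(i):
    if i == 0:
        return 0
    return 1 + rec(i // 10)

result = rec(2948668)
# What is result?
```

Count of digits of 2948668: 7

Answer: 7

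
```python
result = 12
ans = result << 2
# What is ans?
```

Trace:
`result = 12` → result = 12
`ans = result << 2` → ans = 48
So ans = 48

Answer: 48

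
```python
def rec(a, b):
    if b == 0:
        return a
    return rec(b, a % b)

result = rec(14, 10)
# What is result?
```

rec(14, 10) -> rec(10, 4) -> rec(4, 2) -> rec(2, 0) -> 2

Answer: 2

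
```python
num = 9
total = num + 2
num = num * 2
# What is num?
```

Trace:
`num = 9` → num = 9
`total = num + 2` → total = 11
`num = num * 2` → num = 18
So num = 18

Answer: 18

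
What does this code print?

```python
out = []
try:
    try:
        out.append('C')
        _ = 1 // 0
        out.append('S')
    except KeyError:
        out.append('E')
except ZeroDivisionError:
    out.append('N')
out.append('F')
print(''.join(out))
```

Execution trace: 'C' (try body) → 'N' (outer except ZeroDivisionError) → 'F' (after the try/except). Output: CNF

Answer: CNF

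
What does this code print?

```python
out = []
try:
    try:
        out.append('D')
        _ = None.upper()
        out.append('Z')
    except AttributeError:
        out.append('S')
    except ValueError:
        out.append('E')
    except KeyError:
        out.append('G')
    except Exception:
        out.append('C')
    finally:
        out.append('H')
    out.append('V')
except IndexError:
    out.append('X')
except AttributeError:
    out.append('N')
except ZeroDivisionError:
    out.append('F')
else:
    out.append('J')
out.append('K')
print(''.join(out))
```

Execution trace: 'D' (inner try body) → 'S' (inner except AttributeError) → 'H' (inner finally) → 'V' (try body, no exception) → 'J' (else) → 'K' (after the try/except). Output: DSHVJK

Answer: DSHVJK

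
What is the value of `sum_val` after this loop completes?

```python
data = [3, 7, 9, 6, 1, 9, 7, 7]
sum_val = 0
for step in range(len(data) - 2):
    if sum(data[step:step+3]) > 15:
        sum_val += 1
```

Count windows with sum > 15
`sum_val` takes the values: 0 → 1 → 2 → 3 → 4 → 5 → 6

Answer: 6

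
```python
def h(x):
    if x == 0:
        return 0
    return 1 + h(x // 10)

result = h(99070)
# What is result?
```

Count of digits of 99070: 5

Answer: 5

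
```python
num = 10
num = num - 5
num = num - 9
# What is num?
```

Trace:
`num = 10` → num = 10
`num = num - 5` → num = 5
`num = num - 9` → num = -4
So num = -4

Answer: -4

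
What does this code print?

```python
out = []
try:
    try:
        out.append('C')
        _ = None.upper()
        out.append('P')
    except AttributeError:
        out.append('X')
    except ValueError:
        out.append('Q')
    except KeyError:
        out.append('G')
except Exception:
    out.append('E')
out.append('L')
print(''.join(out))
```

Execution trace: 'C' (inner try body) → 'X' (inner except AttributeError) → 'L' (after the try/except). Output: CXL

Answer: CXL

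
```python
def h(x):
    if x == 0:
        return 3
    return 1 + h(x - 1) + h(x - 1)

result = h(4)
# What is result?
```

h(x) = 1 + 2·h(x-1), h(0)=3. Closed form: (3+1)·2^4 - 1 = 63.

Answer: 63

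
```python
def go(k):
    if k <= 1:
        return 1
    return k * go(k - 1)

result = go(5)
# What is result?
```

go(5) = 5 * 4 * 3 * 2 * 1 = 120

Answer: 120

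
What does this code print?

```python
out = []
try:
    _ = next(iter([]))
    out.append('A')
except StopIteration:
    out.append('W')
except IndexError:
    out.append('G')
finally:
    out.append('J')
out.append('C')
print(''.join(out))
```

Execution trace: 'W' (except StopIteration) → 'J' (finally) → 'C' (after the try/except). Output: WJC

Answer: WJC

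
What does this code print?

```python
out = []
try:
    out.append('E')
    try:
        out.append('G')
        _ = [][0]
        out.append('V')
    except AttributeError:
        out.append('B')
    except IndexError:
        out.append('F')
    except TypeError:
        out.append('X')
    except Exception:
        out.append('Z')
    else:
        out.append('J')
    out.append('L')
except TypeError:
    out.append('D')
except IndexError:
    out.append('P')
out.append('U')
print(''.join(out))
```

Execution trace: 'E' (try body) → 'G' (inner try body) → 'F' (inner except IndexError) → 'L' (try body, no exception) → 'U' (after the try/except). Output: EGFLU

Answer: EGFLU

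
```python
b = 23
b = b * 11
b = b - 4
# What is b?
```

Trace:
`b = 23` → b = 23
`b = b * 11` → b = 253
`b = b - 4` → b = 249
So b = 249

Answer: 249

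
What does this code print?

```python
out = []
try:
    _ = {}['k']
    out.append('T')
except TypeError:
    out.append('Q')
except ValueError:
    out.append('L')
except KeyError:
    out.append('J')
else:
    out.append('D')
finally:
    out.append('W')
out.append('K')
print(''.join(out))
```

Execution trace: 'J' (except KeyError) → 'W' (finally) → 'K' (after the try/except). Output: JWK

Answer: JWK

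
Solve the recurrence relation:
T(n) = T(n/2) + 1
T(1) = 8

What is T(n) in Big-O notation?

Each step divides n by 2 and adds 1. After log_2(n) steps we reach T(1)=8. So T(n) = 1·log_2(n) + 8 = O(log n).

Answer: O(log n)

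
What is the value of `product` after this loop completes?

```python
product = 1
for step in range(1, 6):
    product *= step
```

5! = 120
`product` takes the values: 1 → 2 → 6 → 24 → 120

Answer: 120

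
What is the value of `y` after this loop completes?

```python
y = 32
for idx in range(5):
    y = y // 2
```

Halve 5 times: 32 // 2^5 = 1
`y` takes the values: 32 → 16 → 8 → 4 → 2 → 1

Answer: 1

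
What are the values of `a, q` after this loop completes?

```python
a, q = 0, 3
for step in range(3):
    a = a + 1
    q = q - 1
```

a goes 0→3, q goes 3→0
`a, q` takes the values: (0, 3) → (1, 3) → (1, 2) → (2, 2) → (2, 1) → (3, 1) → (3, 0)

Answer: 3, 0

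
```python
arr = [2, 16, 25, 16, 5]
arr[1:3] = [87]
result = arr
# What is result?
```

Trace:
`arr = [2, 16, 25, 16, 5]` → arr = [2, 16, 25, 16, 5]
`arr[1:3] = [87]` → arr = [2, 87, 16, 5]
`result = arr` → result = [2, 87, 16, 5]
So result = [2, 87, 16, 5]

Answer: [2, 87, 16, 5]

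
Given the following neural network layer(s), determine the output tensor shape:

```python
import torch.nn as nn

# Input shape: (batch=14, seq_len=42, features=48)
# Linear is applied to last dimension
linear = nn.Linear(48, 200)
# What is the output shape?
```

Input: (14, 42, 48) -> Output: (14, 42, 200)

Answer: (14, 42, 200)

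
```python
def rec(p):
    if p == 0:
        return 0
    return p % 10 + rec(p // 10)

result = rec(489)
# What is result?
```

Sum of digits of 489: 9 + 8 + 4 = 21

Answer: 21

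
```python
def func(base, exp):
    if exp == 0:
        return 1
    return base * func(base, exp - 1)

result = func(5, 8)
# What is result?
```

func(5, 8) = 5 * 5 * 5 * 5 * 5 * 5 * 5 * 5 = 390625

Answer: 390625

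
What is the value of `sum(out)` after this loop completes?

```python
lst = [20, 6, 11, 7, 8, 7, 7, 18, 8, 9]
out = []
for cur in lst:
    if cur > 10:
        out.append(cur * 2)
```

Sum of doubled values > 10
`out` takes the values: [] → [40] → [40, 22] → [40, 22, 36]
So `sum(out)` = 98

Answer: 98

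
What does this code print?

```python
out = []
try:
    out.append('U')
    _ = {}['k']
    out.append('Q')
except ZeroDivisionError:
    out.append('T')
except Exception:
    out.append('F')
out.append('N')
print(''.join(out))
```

Execution trace: 'U' (try body) → 'F' (except Exception) → 'N' (after the try/except). Output: UFN

Answer: UFN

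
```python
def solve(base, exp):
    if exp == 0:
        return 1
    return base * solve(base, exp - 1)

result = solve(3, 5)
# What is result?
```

solve(3, 5) = 3 * 3 * 3 * 3 * 3 = 243

Answer: 243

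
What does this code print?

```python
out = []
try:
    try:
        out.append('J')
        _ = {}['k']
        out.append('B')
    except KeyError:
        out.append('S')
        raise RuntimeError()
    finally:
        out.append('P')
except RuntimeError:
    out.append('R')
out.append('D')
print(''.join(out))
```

Execution trace: 'J' (inner try body) → 'S' (inner except KeyError) → 'P' (inner finally) → 'R' (outer except RuntimeError) → 'D' (after the try/except). Output: JSPRD

Answer: JSPRD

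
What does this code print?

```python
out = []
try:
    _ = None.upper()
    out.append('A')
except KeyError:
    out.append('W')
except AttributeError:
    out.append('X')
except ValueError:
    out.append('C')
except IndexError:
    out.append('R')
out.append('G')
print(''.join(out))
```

Execution trace: 'X' (except AttributeError) → 'G' (after the try/except). Output: XG

Answer: XG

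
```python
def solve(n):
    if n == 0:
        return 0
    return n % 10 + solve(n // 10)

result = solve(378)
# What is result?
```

Sum of digits of 378: 8 + 7 + 3 = 18

Answer: 18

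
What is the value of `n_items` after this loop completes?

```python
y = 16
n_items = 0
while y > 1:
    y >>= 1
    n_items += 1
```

Count right shifts until 1
`n_items` takes the values: 0 → 1 → 2 → 3 → 4

Answer: 4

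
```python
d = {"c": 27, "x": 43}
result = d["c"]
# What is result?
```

Trace:
`d = {"c": 27, "x": 43}` → d = {'c': 27, 'x': 43}
`result = d["c"]` → result = 27
So result = 27

Answer: 27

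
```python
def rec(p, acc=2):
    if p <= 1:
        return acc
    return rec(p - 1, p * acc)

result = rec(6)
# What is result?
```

Accumulator trace (n, acc): (6, 2) -> (5, 12) -> (4, 60) -> (3, 240) -> (2, 720) -> (1, 1440) -> return 1440

Answer: 1440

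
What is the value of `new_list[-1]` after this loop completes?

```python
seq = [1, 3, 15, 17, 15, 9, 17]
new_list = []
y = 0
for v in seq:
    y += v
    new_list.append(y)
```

Cumulative sum ends at 77
`new_list` takes the values: [] → [1] → [1, 4] → [1, 4, 19] → [1, 4, 19, 36] → [1, 4, 19, 36, 51] → [1, 4, 19, 36, 51, 60] → [1, 4, 19, 36, 51, 60, 77]
So `new_list[-1]` = 77

Answer: 77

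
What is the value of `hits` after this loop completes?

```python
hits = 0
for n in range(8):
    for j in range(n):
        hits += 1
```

Triangle number: 0+1+2+...+7
`hits` takes the values: 0 → 1 → 2 → 3 → 4 → 5 → 6 → 7 → 8 → 9 → 10 → 11 → 12 → 13 → 14 → 15 → 16 → 17 → 18 → 19 → 20 → 21 → 22 → 23 → 24 → 25 → 26 → 27 → 28

Answer: 28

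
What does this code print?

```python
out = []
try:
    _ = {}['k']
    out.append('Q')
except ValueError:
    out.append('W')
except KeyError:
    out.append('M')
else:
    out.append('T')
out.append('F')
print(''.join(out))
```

Execution trace: 'M' (except KeyError) → 'F' (after the try/except). Output: MF

Answer: MF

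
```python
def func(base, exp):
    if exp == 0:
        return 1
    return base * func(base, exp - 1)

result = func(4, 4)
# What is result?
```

func(4, 4) = 4 * 4 * 4 * 4 = 256

Answer: 256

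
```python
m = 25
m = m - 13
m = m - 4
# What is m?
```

Trace:
`m = 25` → m = 25
`m = m - 13` → m = 12
`m = m - 4` → m = 8
So m = 8

Answer: 8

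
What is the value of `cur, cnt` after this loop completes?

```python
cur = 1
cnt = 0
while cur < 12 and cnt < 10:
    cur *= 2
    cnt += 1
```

Double until >= 12 or 10 iterations
`cur, cnt` takes the values: (1, 0) → (2, 0) → (2, 1) → (4, 1) → (4, 2) → (8, 2) → (8, 3) → (16, 3) → (16, 4)

Answer: 16, 4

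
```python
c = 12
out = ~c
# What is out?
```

Trace:
`c = 12` → c = 12
`out = ~c` → out = -13
So out = -13

Answer: -13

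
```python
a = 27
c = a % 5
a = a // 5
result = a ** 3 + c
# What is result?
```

Trace:
`a = 27` → a = 27
`c = a % 5` → c = 2
`a = a // 5` → a = 5
`result = a ** 3 + c` → result = 127
So result = 127

Answer: 127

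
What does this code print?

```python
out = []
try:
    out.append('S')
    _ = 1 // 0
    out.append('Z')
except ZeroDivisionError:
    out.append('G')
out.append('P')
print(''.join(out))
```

Execution trace: 'S' (try body) → 'G' (except ZeroDivisionError) → 'P' (after the try/except). Output: SGP

Answer: SGP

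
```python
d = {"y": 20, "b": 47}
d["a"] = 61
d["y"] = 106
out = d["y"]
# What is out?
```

Trace:
`d = {"y": 20, "b": 47}` → d = {'y': 20, 'b': 47}
`d["a"] = 61` → d = {'y': 20, 'b': 47, 'a': 61}
`d["y"] = 106` → d = {'y': 106, 'b': 47, 'a': 61}
`out = d["y"]` → out = 106
So out = 106

Answer: 106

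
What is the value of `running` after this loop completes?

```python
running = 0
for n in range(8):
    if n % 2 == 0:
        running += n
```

Sum of even numbers 0 to 7
`running` takes the values: 0 → 2 → 6 → 12

Answer: 12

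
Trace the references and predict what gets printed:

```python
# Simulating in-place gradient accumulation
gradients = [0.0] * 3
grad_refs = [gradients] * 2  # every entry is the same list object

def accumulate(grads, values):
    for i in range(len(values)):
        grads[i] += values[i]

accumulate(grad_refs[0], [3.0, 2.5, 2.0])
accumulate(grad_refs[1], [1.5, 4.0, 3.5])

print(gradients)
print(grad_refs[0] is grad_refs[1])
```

Key concept: gradient accumulation aliasing.
Step by step:
`gradients = [0.0] * 3` → gradients = [0.0, 0.0, 0.0]
`grad_refs = [gradients] * 2` → grad_refs = [[0.0, 0.0, 0.0], [0.0, 0.0, 0.0]]
`accumulate(grad_refs[0], [3.0, 2.5, 2.0])` → gradients = [3.0, 2.5, 2.0]; grad_refs = [[3.0, 2.5, 2.0], [3.0, 2.5, 2.0]]
`accumulate(grad_refs[1], [1.5, 4.0, 3.5])` → gradients = [4.5, 6.5, 5.5]; grad_refs = [[4.5, 6.5, 5.5], [4.5, 6.5, 5.5]]
`print(gradients)` → prints [4.5, 6.5, 5.5]
`print(grad_refs[0] is grad_refs[1])` → prints True

Answer:
[4.5, 6.5, 5.5]
True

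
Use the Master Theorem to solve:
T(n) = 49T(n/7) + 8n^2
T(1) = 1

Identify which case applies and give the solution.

a=49, b=7, f(n)=8n^2. log_7(49) = 2. Since c=2 = 2, Case 2 applies: T(n) = Θ(n^log_b(a) · log n) = O(n^2 log n).

Answer: O(n^2 log n) - Case 2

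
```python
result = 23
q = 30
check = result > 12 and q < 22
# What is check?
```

Trace:
`result = 23` → result = 23
`q = 30` → q = 30
`check = result > 12 and q < 22` → check = False
So check = False

Answer: False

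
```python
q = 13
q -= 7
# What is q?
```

Trace:
`q = 13` → q = 13
`q -= 7` → q = 6
So q = 6

Answer: 6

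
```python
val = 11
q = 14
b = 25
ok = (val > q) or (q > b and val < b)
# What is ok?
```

Trace:
`val = 11` → val = 11
`q = 14` → q = 14
`b = 25` → b = 25
`ok = (val > q) or (q > b and val < b)` → ok = False
So ok = False

Answer: False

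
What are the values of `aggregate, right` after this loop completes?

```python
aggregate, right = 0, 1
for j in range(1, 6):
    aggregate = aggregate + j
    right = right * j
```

Sum and factorial of 1 to 5
`aggregate, right` takes the values: (0, 1) → (1, 1) → (3, 1) → (3, 2) → (6, 2) → (6, 6) → (10, 6) → (10, 24) → (15, 24) → (15, 120)

Answer: 15, 120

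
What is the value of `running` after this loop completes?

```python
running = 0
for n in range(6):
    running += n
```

Sum of 0 to 5 = 15
`running` takes the values: 0 → 1 → 3 → 6 → 10 → 15

Answer: 15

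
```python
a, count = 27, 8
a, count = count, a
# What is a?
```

Trace:
`a, count = 27, 8` → a = 27; count = 8
`a, count = count, a` → a = 8; count = 27
So a = 8

Answer: 8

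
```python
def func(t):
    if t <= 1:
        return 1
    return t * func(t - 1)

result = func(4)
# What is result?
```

func(4) = 4 * 3 * 2 * 1 = 24

Answer: 24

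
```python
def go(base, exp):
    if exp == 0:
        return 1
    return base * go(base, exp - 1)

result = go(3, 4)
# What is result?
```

go(3, 4) = 3 * 3 * 3 * 3 = 81

Answer: 81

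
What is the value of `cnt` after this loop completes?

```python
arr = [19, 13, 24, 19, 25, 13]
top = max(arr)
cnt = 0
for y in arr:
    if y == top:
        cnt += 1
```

Count of max value 25 in [19, 13, 24, 19, 25, 13]
`cnt` takes the values: 0 → 1

Answer: 1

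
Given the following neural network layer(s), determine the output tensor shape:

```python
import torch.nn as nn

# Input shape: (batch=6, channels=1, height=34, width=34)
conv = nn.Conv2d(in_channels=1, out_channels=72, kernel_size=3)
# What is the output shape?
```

Input: (6, 1, 34, 34) -> Output: (6, 72, 32, 32)

Answer: (6, 72, 32, 32)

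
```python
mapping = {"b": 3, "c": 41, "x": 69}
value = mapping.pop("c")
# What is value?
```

Trace:
`mapping = {"b": 3, "c": 41, "x": 69}` → mapping = {'b': 3, 'c': 41, 'x': 69}
`value = mapping.pop("c")` → mapping = {'b': 3, 'x': 69}; value = 41
So value = 41

Answer: 41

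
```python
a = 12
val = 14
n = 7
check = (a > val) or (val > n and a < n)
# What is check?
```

Trace:
`a = 12` → a = 12
`val = 14` → val = 14
`n = 7` → n = 7
`check = (a > val) or (val > n and a < n)` → check = False
So check = False

Answer: False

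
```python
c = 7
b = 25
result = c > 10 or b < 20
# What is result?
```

Trace:
`c = 7` → c = 7
`b = 25` → b = 25
`result = c > 10 or b < 20` → result = False
So result = False

Answer: False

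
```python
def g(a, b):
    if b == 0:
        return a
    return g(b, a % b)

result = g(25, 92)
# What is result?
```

g(25, 92) -> g(92, 25) -> g(25, 17) -> g(17, 8) -> g(8, 1) -> g(1, 0) -> 1

Answer: 1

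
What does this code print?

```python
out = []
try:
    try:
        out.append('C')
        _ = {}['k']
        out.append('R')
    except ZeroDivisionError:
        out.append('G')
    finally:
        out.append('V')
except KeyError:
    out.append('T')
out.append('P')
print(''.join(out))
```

Execution trace: 'C' (try body) → 'V' (finally) → 'T' (outer except KeyError) → 'P' (after the try/except). Output: CVTP

Answer: CVTP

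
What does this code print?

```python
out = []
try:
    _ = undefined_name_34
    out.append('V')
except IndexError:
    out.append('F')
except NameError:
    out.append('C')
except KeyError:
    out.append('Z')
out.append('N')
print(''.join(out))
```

Execution trace: 'C' (except NameError) → 'N' (after the try/except). Output: CN

Answer: CN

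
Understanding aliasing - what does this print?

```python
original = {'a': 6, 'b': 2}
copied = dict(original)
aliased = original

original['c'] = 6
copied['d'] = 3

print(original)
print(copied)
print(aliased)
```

Key concept: dict() creates copy, assignment creates alias.
Step by step:
`original = {'a': 6, 'b': 2}` → original = {'a': 6, 'b': 2}
`copied = dict(original)` → copied = {'a': 6, 'b': 2}
`aliased = original` → aliased = {'a': 6, 'b': 2} (same object as original)
`original['c'] = 6` → original = {'a': 6, 'b': 2, 'c': 6} (same object as aliased); aliased = {'a': 6, 'b': 2, 'c': 6} (same object as original)
`copied['d'] = 3` → copied = {'a': 6, 'b': 2, 'd': 3}
`print(original)` → prints {'a': 6, 'b': 2, 'c': 6}
`print(copied)` → prints {'a': 6, 'b': 2, 'd': 3}
`print(aliased)` → prints {'a': 6, 'b': 2, 'c': 6}

Answer:
{'a': 6, 'b': 2, 'c': 6}
{'a': 6, 'b': 2, 'd': 3}
{'a': 6, 'b': 2, 'c': 6}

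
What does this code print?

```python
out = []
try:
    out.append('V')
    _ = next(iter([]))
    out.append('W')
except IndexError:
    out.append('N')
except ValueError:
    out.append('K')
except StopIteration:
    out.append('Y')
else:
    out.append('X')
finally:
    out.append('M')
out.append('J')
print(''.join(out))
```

Execution trace: 'V' (try body) → 'Y' (except StopIteration) → 'M' (finally) → 'J' (after the try/except). Output: VYMJ

Answer: VYMJ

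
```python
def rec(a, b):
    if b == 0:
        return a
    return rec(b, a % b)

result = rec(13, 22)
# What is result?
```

rec(13, 22) -> rec(22, 13) -> rec(13, 9) -> rec(9, 4) -> rec(4, 1) -> rec(1, 0) -> 1

Answer: 1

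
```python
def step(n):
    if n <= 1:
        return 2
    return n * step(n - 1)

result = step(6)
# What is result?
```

step(6) = 6 * 5 * 4 * 3 * 2 * 2 = 1440

Answer: 1440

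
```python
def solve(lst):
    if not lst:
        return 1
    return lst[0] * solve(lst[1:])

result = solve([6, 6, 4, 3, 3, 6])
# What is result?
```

Product over [6, 6, 4, 3, 3, 6] = 6 * 6 * 4 * 3 * 3 * 6 = 7776

Answer: 7776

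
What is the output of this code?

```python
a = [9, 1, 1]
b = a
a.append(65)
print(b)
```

Key concept: basic list aliasing.
Step by step:
`a = [9, 1, 1]` → a = [9, 1, 1]
`b = a` → b = [9, 1, 1] (same object as a)
`a.append(65)` → a = [9, 1, 1, 65] (same object as b); b = [9, 1, 1, 65] (same object as a)
`print(b)` → prints [9, 1, 1, 65]

Answer: [9, 1, 1, 65]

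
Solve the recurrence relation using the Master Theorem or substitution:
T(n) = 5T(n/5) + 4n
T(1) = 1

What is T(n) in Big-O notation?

By Master Theorem: a=5, b=5, f(n)=4n. Since log_5(5) = 1 and f(n) = Θ(n^1), Case 2 applies. T(n) = O(n log n).

Answer: O(n log n)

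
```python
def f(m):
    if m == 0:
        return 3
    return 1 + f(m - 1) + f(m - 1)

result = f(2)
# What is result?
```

f(m) = 1 + 2·f(m-1), f(0)=3. Closed form: (3+1)·2^2 - 1 = 15.

Answer: 15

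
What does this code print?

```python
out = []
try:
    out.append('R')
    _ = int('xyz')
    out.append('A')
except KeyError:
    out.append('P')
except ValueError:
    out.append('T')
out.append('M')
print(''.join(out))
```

Execution trace: 'R' (try body) → 'T' (except ValueError) → 'M' (after the try/except). Output: RTM

Answer: RTM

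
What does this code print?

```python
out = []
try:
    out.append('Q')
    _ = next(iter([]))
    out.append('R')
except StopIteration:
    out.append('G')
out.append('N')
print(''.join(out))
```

Execution trace: 'Q' (try body) → 'G' (except StopIteration) → 'N' (after the try/except). Output: QGN

Answer: QGN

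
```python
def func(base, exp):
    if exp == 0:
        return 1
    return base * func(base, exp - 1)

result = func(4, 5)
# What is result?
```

func(4, 5) = 4 * 4 * 4 * 4 * 4 = 1024

Answer: 1024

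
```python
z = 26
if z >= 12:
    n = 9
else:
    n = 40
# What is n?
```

Trace:
`z = 26` → z = 26
`if z >= 12: ...` → z >= 12 is True → n = 9
So n = 9

Answer: 9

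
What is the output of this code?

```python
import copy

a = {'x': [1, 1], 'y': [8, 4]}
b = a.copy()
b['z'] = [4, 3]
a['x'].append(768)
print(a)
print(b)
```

Key concept: shallow copy of dict with mutable values.
Step by step:
`a = {'x': [1, 1], 'y': [8, 4]}` → a = {'x': [1, 1], 'y': [8, 4]}
`b = a.copy()` → b = {'x': [1, 1], 'y': [8, 4]}
`b['z'] = [4, 3]` → b = {'x': [1, 1], 'y': [8, 4], 'z': [4, 3]}
`a['x'].append(768)` → a = {'x': [1, 1, 768], 'y': [8, 4]}; b = {'x': [1, 1, 768], 'y': [8, 4], 'z': [4, 3]}
`print(a)` → prints {'x': [1, 1, 768], 'y': [8, 4]}
`print(b)` → prints {'x': [1, 1, 768], 'y': [8, 4], 'z': [4, 3]}

Answer:
{'x': [1, 1, 768], 'y': [8, 4]}
{'x': [1, 1, 768], 'y': [8, 4], 'z': [4, 3]}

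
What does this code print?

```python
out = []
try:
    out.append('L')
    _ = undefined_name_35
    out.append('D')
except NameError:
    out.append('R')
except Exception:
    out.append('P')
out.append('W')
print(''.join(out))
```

Execution trace: 'L' (try body) → 'R' (except NameError) → 'W' (after the try/except). Output: LRW

Answer: LRW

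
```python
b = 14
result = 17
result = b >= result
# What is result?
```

Trace:
`b = 14` → b = 14
`result = 17` → result = 17
`result = b >= result` → result = False
So result = False

Answer: False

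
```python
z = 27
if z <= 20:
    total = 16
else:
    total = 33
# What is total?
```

Trace:
`z = 27` → z = 27
`if z <= 20: ...` → z <= 20 is False, take else branch → total = 33
So total = 33

Answer: 33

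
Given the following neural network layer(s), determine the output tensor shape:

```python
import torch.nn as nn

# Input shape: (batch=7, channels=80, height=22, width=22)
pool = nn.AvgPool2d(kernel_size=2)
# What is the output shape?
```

Input: (7, 80, 22, 22) -> Output: (7, 80, 11, 11)

Answer: (7, 80, 11, 11)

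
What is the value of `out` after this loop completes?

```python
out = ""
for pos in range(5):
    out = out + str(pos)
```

Concatenate digits 0 to 4
`out` takes the values: "" → "0" → "01" → "012" → "0123" → "01234"

Answer: "01234"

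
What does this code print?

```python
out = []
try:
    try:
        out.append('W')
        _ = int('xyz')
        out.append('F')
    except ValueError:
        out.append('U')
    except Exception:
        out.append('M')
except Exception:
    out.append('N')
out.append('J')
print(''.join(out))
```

Execution trace: 'W' (inner try body) → 'U' (inner except ValueError) → 'J' (after the try/except). Output: WUJ

Answer: WUJ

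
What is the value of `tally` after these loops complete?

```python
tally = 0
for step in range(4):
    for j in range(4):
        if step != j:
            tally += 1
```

4² - 4 (exclude diagonal)
`tally` takes the values: 0 → 1 → 2 → 3 → 4 → 5 → 6 → 7 → 8 → 9 → 10 → 11 → 12

Answer: 12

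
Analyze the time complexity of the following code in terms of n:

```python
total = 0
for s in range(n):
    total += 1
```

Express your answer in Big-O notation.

Each loop level contributes: n. Multiplying the contributions gives O(n).

Answer: O(n)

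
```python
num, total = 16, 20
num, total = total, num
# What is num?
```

Trace:
`num, total = 16, 20` → num = 16; total = 20
`num, total = total, num` → num = 20; total = 16
So num = 20

Answer: 20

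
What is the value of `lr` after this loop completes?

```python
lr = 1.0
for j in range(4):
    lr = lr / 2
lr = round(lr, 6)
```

Halving LR 4 times: 1 / 2^4
`lr` takes the values: 1.0 → 0.5 → 0.25 → 0.125 → 0.0625

Answer: 0.0625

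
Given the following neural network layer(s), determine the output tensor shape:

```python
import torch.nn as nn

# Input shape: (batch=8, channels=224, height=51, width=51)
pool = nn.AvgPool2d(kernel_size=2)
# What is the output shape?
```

Input: (8, 224, 51, 51) -> Output: (8, 224, 25, 25)

Answer: (8, 224, 25, 25)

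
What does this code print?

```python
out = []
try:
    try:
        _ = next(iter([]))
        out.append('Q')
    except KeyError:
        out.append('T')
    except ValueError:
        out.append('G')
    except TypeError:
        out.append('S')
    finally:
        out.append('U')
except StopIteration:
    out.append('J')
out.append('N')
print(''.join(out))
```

Execution trace: 'U' (inner finally) → 'J' (outer except StopIteration) → 'N' (after the try/except). Output: UJN

Answer: UJN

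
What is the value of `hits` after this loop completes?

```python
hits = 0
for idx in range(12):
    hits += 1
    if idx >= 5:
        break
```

Loop breaks when idx reaches 5, hits is 6
`hits` takes the values: 0 → 1 → 2 → 3 → 4 → 5 → 6

Answer: 6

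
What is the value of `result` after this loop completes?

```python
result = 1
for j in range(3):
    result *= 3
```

3^3 = 27
`result` takes the values: 1 → 3 → 9 → 27

Answer: 27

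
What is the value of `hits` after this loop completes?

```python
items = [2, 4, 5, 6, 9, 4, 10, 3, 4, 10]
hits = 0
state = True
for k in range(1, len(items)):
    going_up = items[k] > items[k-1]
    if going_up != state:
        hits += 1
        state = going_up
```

Count direction changes in [2, 4, 5, 6, 9, 4, 10, 3, 4, 10]
`hits` takes the values: 0 → 1 → 2 → 3 → 4

Answer: 4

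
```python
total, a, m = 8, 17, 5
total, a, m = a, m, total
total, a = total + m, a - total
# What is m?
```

Trace:
`total, a, m = 8, 17, 5` → total = 8; a = 17; m = 5
`total, a, m = a, m, total` → total = 17; a = 5; m = 8
`total, a = total + m, a - total` → total = 25; a = -12
So m = 8

Answer: 8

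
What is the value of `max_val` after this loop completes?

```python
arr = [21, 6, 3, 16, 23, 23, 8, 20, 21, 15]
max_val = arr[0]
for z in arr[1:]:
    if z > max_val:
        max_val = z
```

Maximum of [21, 6, 3, 16, 23, 23, 8, 20, 21, 15]
`max_val` takes the values: 21 → 23

Answer: 23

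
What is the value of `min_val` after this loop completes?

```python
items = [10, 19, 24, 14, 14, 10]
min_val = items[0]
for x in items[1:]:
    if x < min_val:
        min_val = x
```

Minimum of [10, 19, 24, 14, 14, 10]
`min_val` takes the values: 10

Answer: 10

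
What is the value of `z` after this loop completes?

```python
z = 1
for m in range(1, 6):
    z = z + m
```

Start at 1, add 1 through 5
`z` takes the values: 1 → 2 → 4 → 7 → 11 → 16

Answer: 16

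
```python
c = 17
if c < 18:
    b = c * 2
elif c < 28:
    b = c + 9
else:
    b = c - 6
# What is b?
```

Trace:
`c = 17` → c = 17
`if c < 18: ...` → c < 18 is True → b = 34
So b = 34

Answer: 34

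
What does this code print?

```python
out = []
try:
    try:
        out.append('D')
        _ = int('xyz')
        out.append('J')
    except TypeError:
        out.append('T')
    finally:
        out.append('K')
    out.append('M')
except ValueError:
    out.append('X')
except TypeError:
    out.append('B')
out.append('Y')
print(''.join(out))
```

Execution trace: 'D' (inner try body) → 'K' (inner finally) → 'X' (except ValueError) → 'Y' (after the try/except). Output: DKXY

Answer: DKXY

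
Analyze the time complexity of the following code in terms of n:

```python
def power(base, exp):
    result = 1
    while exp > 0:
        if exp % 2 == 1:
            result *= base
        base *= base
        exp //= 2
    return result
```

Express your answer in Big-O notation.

This is Exponentiation by squaring. Time complexity: O(log n).

Answer: O(log n)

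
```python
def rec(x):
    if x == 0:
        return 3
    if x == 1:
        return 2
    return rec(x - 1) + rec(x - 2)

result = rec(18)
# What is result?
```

Build up from base cases: rec(0)=3, rec(1)=2, rec(2)=5, rec(3)=7, rec(4)=12, rec(5)=19, rec(6)=31, ..., rec(18)=9959

Answer: 9959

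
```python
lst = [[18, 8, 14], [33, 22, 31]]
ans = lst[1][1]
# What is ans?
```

Trace:
`lst = [[18, 8, 14], [33, 22, 31]]` → lst = [[18, 8, 14], [33, 22, 31]]
`ans = lst[1][1]` → ans = 22
So ans = 22

Answer: 22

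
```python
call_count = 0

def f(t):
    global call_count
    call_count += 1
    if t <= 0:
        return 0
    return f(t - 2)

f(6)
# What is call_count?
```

Linear recursion stepping by 2: 4 calls from t=6 down to ≤0.

Answer: 4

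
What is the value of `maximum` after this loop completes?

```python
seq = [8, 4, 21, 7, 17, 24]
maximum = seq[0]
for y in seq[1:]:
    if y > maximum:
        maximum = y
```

Maximum of [8, 4, 21, 7, 17, 24]
`maximum` takes the values: 8 → 21 → 24

Answer: 24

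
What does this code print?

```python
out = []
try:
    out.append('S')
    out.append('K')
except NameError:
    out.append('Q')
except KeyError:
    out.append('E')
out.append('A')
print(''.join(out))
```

Execution trace: 'S' (try body) → 'K' (try body, no exception) → 'A' (after the try/except). Output: SKA

Answer: SKA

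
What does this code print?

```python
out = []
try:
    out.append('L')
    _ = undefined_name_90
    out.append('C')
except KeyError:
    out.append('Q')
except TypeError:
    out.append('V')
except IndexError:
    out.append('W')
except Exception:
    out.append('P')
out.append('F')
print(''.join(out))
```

Execution trace: 'L' (try body) → 'P' (except Exception) → 'F' (after the try/except). Output: LPF

Answer: LPF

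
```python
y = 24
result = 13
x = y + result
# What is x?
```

Trace:
`y = 24` → y = 24
`result = 13` → result = 13
`x = y + result` → x = 37
So x = 37

Answer: 37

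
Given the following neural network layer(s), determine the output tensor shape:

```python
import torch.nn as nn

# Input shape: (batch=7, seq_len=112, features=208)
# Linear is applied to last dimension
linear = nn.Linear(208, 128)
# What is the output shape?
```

Input: (7, 112, 208) -> Output: (7, 112, 128)

Answer: (7, 112, 128)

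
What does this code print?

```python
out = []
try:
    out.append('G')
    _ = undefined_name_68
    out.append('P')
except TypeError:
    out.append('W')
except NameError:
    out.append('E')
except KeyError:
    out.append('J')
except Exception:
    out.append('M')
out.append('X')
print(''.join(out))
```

Execution trace: 'G' (try body) → 'E' (except NameError) → 'X' (after the try/except). Output: GEX

Answer: GEX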